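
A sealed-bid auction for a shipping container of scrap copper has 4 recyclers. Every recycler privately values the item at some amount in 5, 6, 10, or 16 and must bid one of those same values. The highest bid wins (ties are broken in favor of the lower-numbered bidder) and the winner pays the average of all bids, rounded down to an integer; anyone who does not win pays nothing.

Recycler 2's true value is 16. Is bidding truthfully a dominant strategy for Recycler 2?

No

Consider the case where Recycler 1 bids 5, Recycler 3 bids 5 and Recycler 4 bids 5.
Truthful bid 16: wins, pays 7, utility 16 - 7 = 9.
Bid 6 instead: wins, pays 5, utility 16 - 5 = 11.
Since 11 > 9, bidding 6 is strictly better here, so truthful bidding is not dominant.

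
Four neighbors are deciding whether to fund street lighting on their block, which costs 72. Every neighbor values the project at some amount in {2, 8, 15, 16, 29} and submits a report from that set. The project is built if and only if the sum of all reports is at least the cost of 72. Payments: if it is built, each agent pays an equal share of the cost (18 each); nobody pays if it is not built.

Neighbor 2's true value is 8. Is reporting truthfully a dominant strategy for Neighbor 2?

No

Consider the case where Neighbor 1 reports 8, Neighbor 3 reports 29 and Neighbor 4 reports 29.
Truthful report 8: project built, pays 18, utility 8 - 18 = -10.
Report 2 instead: project not built, utility 0.
Since 0 > -10, reporting 2 is strictly better here, so truthful reporting is not dominant.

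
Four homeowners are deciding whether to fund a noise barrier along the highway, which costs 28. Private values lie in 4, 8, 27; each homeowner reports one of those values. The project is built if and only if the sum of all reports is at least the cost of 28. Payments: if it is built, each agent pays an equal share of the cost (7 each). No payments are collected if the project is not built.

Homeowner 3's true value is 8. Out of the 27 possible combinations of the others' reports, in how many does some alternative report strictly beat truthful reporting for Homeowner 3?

Others report (4, 4, 4): truth gives 0; report 27 gives 1 > 0. Violating.
Others report (4, 4, 8): truth gives 0; report 27 gives 1 > 0. Violating.
Others report (4, 8, 4): truth gives 0; report 27 gives 1 > 0. Violating.
Others report (8, 4, 4): truth gives 0; report 27 gives 1 > 0. Violating.
Others report (4, 4, 27): truth gives 1; no alternative beats it.
Others report (4, 8, 8): truth gives 1; no alternative beats it.
(Checking all 27 profiles: 4 have a profitable deviation, 23 do not.)

4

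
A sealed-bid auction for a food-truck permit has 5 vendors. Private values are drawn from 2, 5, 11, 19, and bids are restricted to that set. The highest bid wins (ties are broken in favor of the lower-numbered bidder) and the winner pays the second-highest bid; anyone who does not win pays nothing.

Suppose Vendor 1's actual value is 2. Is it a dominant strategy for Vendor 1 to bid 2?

Check each profile of the others' bids and compare truth against every alternative bid.
Others bid (2, 2, 2, 5): truth gives 0, best alternative gives -3.
Others bid (2, 2, 5, 2): truth gives 0, best alternative gives -3.
Others bid (2, 2, 5, 5): truth gives 0, best alternative gives -3.
Others bid (2, 5, 2, 2): truth gives 0, best alternative gives -3.
Others bid (2, 5, 2, 5): truth gives 0, best alternative gives -3.
Others bid (2, 5, 5, 2): truth gives 0, best alternative gives -3.
(Remaining 250 profiles checked similarly; truth is weakly best in each.)
In every case the truthful bid is at least as good as any alternative, so it is a dominant strategy.

Yes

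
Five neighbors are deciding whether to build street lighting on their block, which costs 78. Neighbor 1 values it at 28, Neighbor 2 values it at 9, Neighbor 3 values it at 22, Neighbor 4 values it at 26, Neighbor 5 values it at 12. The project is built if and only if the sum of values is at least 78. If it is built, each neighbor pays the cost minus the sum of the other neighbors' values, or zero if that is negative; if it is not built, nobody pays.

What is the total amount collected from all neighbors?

19

Total value 97 ≥ cost 78, so it is built.
Neighbor 1: others sum to 69; max(0, 78 - 69) = 9.
Neighbor 2: others sum to 88; max(0, 78 - 88) = 0.
Neighbor 3: others sum to 75; max(0, 78 - 75) = 3.
Neighbor 4: others sum to 71; max(0, 78 - 71) = 7.
Neighbor 5: others sum to 85; max(0, 78 - 85) = 0.
Total collected = 9 + 0 + 3 + 7 + 0 = 19.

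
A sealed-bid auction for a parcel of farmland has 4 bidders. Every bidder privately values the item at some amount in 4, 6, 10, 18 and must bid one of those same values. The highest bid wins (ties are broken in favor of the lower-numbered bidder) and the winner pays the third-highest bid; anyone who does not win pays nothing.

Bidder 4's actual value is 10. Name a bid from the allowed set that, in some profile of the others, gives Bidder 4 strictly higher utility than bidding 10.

18

Suppose Bidder 1 bids 4, Bidder 2 bids 4 and Bidder 3 bids 10.
Bid 10: loses, pays 0, utility 0.
Bid 18: wins, pays 4, utility 10 - 4 = 6.
So bidding 18 beats truth here (6 > 0).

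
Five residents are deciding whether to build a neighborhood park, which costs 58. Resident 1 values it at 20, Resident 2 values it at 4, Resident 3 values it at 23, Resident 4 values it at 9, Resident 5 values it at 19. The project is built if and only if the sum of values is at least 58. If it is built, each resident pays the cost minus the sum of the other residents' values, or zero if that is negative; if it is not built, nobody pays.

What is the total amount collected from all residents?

Total value 75 ≥ cost 58, so it is built.
Resident 1: others sum to 55; max(0, 58 - 55) = 3.
Resident 2: others sum to 71; max(0, 58 - 71) = 0.
Resident 3: others sum to 52; max(0, 58 - 52) = 6.
Resident 4: others sum to 66; max(0, 58 - 66) = 0.
Resident 5: others sum to 56; max(0, 58 - 56) = 2.
Total collected = 3 + 0 + 6 + 0 + 2 = 11.

11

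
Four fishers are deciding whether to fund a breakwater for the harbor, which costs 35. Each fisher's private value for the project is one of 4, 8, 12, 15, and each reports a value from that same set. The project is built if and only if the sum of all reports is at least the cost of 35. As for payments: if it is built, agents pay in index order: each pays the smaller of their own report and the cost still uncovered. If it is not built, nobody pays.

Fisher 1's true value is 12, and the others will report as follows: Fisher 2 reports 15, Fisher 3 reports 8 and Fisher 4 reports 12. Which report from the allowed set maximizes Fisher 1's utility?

4

Report 4: project built, pays 4, utility 12 - 4 = 8.
Report 8: project built, pays 8, utility 12 - 8 = 4.
Report 12: project built, pays 12, utility 12 - 12 = 0.
Report 15: project built, pays 15, utility 12 - 15 = -3.
The best choice is 4 with utility 8.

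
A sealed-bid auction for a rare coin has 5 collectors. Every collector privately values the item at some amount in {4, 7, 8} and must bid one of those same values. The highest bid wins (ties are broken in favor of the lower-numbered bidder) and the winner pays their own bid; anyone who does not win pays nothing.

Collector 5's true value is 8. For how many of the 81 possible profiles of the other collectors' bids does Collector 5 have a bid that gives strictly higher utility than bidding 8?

Others bid (4, 4, 4, 4): truth gives 0; bid 7 gives 1 > 0. Violating.
Others bid (4, 4, 4, 7): truth gives 0; no alternative beats it.
Others bid (4, 4, 4, 8): truth gives 0; no alternative beats it.
(Checking all 81 profiles: 1 has a profitable deviation, 80 do not.)

1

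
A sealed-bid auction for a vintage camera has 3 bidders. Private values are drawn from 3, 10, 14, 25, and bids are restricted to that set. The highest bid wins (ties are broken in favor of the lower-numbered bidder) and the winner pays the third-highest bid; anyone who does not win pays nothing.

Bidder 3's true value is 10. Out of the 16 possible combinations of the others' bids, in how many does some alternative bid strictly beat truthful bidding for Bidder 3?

4

Others bid (3, 10): truth gives 0; bid 14 gives 7 > 0. Violating.
Others bid (3, 14): truth gives 0; bid 25 gives 7 > 0. Violating.
Others bid (10, 3): truth gives 0; bid 14 gives 7 > 0. Violating.
Others bid (14, 3): truth gives 0; bid 25 gives 7 > 0. Violating.
Others bid (3, 3): truth gives 7; no alternative beats it.
Others bid (3, 25): truth gives 0; no alternative beats it.
(Checking all 16 profiles: 4 have a profitable deviation, 12 do not.)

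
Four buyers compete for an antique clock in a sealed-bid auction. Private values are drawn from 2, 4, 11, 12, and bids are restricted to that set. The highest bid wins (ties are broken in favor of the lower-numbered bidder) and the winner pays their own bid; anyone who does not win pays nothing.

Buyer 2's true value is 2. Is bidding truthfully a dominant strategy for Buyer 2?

Yes

Check each profile of the others' bids and compare truth against every alternative bid.
Others bid (2, 2, 2): truth gives 0, best alternative gives -2.
Others bid (2, 2, 4): truth gives 0, best alternative gives -2.
Others bid (2, 4, 2): truth gives 0, best alternative gives -2.
Others bid (2, 4, 4): truth gives 0, best alternative gives -2.
Others bid (2, 2, 11): truth gives 0, best alternative gives 0.
Others bid (2, 2, 12): truth gives 0, best alternative gives 0.
(Remaining 58 profiles checked similarly; truth is weakly best in each.)
In every case the truthful bid is at least as good as any alternative, so it is a dominant strategy.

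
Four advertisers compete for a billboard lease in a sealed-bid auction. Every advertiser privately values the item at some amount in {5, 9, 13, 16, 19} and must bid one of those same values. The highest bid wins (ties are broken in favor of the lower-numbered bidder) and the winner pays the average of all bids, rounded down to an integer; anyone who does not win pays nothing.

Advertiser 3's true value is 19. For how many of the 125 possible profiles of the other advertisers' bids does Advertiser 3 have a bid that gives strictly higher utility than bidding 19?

Others bid (5, 5, 5): truth gives 11; bid 9 gives 13 > 11. Violating.
Others bid (5, 5, 9): truth gives 10; bid 9 gives 12 > 10. Violating.
Others bid (5, 5, 13): truth gives 9; bid 13 gives 10 > 9. Violating.
Others bid (5, 5, 16): truth gives 8; bid 16 gives 9 > 8. Violating.
Others bid (5, 5, 19): truth gives 7; no alternative beats it.
Others bid (5, 9, 19): truth gives 6; no alternative beats it.
(Checking all 125 profiles: 36 have a profitable deviation, 89 do not.)

36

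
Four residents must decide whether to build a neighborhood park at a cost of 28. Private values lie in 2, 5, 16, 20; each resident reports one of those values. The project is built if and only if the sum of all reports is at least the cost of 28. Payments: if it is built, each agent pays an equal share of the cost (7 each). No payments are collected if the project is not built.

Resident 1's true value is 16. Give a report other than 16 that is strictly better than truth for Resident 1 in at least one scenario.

Suppose Resident 2 reports 2, Resident 3 reports 2 and Resident 4 reports 5.
Report 16: project not built, utility 0.
Report 20: project built, pays 7, utility 16 - 7 = 9.
So reporting 20 beats truth here (9 > 0).

20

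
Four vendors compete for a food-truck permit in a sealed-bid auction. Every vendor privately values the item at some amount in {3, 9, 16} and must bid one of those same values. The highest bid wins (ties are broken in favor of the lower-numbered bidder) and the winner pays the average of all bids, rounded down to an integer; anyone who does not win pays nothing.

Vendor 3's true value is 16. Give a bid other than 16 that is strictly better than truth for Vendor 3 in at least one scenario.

9

Suppose Vendor 1 bids 3, Vendor 2 bids 3 and Vendor 4 bids 3.
Bid 16: wins, pays 6, utility 16 - 6 = 10.
Bid 9: wins, pays 4, utility 16 - 4 = 12.
So bidding 9 beats truth here (12 > 10).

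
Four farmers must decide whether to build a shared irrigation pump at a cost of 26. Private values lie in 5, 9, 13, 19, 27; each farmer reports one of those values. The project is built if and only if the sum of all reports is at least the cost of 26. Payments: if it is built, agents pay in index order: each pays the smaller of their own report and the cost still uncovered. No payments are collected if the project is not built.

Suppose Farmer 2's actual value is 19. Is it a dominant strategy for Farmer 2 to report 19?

No

Consider the case where Farmer 1 reports 5, Farmer 3 reports 5 and Farmer 4 reports 5.
Truthful report 19: project built, pays 19, utility 19 - 19 = 0.
Report 13 instead: project built, pays 13, utility 19 - 13 = 6.
Since 6 > 0, reporting 13 is strictly better here, so truthful reporting is not dominant.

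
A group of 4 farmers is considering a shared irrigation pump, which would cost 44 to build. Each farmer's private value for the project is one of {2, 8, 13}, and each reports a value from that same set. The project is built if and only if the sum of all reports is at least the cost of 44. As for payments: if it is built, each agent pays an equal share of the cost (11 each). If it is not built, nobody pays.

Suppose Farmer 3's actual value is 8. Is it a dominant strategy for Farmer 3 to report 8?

Consider the case where Farmer 1 reports 13, Farmer 2 reports 13 and Farmer 4 reports 13.
Truthful report 8: project built, pays 11, utility 8 - 11 = -3.
Report 2 instead: project not built, utility 0.
Since 0 > -3, reporting 2 is strictly better here, so truthful reporting is not dominant.

No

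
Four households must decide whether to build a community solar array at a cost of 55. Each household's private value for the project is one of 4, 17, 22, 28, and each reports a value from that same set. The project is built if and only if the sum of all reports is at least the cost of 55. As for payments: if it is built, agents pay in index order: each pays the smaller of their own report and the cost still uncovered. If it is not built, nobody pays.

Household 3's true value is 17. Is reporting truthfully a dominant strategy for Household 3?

Consider the case where Household 1 reports 4, Household 2 reports 22 and Household 4 reports 28.
Truthful report 17: project built, pays 17, utility 17 - 17 = 0.
Report 4 instead: project built, pays 4, utility 17 - 4 = 13.
Since 13 > 0, reporting 4 is strictly better here, so truthful reporting is not dominant.

No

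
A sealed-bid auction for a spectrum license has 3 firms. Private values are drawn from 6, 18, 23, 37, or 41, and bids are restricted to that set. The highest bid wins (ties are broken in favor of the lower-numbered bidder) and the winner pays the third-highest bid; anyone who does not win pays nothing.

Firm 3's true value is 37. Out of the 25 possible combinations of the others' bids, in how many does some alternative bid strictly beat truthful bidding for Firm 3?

Others bid (6, 37): truth gives 0; bid 41 gives 31 > 0. Violating.
Others bid (18, 37): truth gives 0; bid 41 gives 19 > 0. Violating.
Others bid (23, 37): truth gives 0; bid 41 gives 14 > 0. Violating.
Others bid (37, 6): truth gives 0; bid 41 gives 31 > 0. Violating.
Others bid (6, 6): truth gives 31; no alternative beats it.
Others bid (6, 18): truth gives 31; no alternative beats it.
(Checking all 25 profiles: 6 have a profitable deviation, 19 do not.)

6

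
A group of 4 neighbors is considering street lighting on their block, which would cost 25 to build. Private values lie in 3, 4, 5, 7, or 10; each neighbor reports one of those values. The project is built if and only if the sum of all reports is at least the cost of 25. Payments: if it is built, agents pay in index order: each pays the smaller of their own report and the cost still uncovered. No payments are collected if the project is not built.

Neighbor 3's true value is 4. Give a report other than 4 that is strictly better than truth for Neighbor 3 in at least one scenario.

3

Suppose Neighbor 1 reports 3, Neighbor 2 reports 10 and Neighbor 4 reports 10.
Report 4: project built, pays 4, utility 4 - 4 = 0.
Report 3: project built, pays 3, utility 4 - 3 = 1.
So reporting 3 beats truth here (1 > 0).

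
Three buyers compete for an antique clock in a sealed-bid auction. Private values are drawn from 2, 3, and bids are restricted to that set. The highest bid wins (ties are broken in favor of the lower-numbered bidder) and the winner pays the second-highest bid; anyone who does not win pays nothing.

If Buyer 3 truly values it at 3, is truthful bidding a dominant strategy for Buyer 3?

Check each profile of the others' bids and compare truth against every alternative bid.
Others bid (2, 2): truth gives 1, best alternative gives 0.
Others bid (2, 3): truth gives 0, best alternative gives 0.
Others bid (3, 2): truth gives 0, best alternative gives 0.
Others bid (3, 3): truth gives 0, best alternative gives 0.
In every case the truthful bid is at least as good as any alternative, so it is a dominant strategy.

Yes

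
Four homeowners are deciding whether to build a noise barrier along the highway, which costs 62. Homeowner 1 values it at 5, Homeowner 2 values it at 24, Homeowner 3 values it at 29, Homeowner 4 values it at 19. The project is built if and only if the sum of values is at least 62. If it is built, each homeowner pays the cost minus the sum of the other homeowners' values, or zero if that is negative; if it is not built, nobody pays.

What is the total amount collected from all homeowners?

27

Total value 77 ≥ cost 62, so it is built.
Homeowner 1: others sum to 72; max(0, 62 - 72) = 0.
Homeowner 2: others sum to 53; max(0, 62 - 53) = 9.
Homeowner 3: others sum to 48; max(0, 62 - 48) = 14.
Homeowner 4: others sum to 58; max(0, 62 - 58) = 4.
Total collected = 0 + 9 + 14 + 4 = 27.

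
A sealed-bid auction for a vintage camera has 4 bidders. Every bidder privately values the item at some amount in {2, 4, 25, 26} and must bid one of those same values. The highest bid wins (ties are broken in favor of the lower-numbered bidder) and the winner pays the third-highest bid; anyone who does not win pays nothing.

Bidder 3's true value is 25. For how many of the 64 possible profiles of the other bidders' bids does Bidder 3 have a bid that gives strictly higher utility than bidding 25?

12

Others bid (2, 2, 26): truth gives 0; bid 26 gives 23 > 0. Violating.
Others bid (2, 4, 26): truth gives 0; bid 26 gives 21 > 0. Violating.
Others bid (2, 25, 2): truth gives 0; bid 26 gives 23 > 0. Violating.
Others bid (2, 25, 4): truth gives 0; bid 26 gives 21 > 0. Violating.
Others bid (2, 2, 2): truth gives 23; no alternative beats it.
Others bid (2, 2, 4): truth gives 23; no alternative beats it.
(Checking all 64 profiles: 12 have a profitable deviation, 52 do not.)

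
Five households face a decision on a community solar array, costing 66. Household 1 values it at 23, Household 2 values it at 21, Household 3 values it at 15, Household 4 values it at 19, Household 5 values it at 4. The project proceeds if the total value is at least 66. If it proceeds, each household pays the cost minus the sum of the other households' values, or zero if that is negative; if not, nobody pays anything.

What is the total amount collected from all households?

Total value 82 ≥ cost 66, so it is built.
Household 1: others sum to 59; max(0, 66 - 59) = 7.
Household 2: others sum to 61; max(0, 66 - 61) = 5.
Household 3: others sum to 67; max(0, 66 - 67) = 0.
Household 4: others sum to 63; max(0, 66 - 63) = 3.
Household 5: others sum to 78; max(0, 66 - 78) = 0.
Total collected = 7 + 5 + 0 + 3 + 0 = 15.

15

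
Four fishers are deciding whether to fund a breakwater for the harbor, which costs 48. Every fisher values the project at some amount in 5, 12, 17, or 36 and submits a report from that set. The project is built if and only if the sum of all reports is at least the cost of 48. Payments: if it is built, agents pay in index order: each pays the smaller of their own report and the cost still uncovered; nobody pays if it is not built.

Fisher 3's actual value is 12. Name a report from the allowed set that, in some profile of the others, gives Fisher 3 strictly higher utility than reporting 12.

5

Suppose Fisher 1 reports 5, Fisher 2 reports 5 and Fisher 4 reports 36.
Report 12: project built, pays 12, utility 12 - 12 = 0.
Report 5: project built, pays 5, utility 12 - 5 = 7.
So reporting 5 beats truth here (7 > 0).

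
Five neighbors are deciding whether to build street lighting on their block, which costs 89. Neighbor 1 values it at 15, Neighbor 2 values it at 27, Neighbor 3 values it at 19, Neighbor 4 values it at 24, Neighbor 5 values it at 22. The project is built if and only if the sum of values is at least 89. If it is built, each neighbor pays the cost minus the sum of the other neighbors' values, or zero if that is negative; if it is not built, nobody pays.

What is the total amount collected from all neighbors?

20

Total value 107 ≥ cost 89, so it is built.
Neighbor 1: others sum to 92; max(0, 89 - 92) = 0.
Neighbor 2: others sum to 80; max(0, 89 - 80) = 9.
Neighbor 3: others sum to 88; max(0, 89 - 88) = 1.
Neighbor 4: others sum to 83; max(0, 89 - 83) = 6.
Neighbor 5: others sum to 85; max(0, 89 - 85) = 4.
Total collected = 0 + 9 + 1 + 6 + 4 = 20.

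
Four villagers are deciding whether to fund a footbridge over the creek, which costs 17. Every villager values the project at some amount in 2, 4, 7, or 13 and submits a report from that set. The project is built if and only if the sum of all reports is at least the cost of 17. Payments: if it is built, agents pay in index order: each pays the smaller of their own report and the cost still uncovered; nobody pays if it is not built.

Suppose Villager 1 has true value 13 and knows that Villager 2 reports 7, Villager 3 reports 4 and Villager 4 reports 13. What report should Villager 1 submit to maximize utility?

2

Report 2: project built, pays 2, utility 13 - 2 = 11.
Report 4: project built, pays 4, utility 13 - 4 = 9.
Report 7: project built, pays 7, utility 13 - 7 = 6.
Report 13: project built, pays 13, utility 13 - 13 = 0.
The best choice is 2 with utility 11.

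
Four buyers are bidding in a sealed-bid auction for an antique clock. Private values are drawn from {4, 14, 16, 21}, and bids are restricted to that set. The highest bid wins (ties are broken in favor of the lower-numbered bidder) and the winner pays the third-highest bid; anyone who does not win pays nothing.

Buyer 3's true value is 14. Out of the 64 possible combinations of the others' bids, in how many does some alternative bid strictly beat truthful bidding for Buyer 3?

6

Others bid (4, 4, 16): truth gives 0; bid 16 gives 10 > 0. Violating.
Others bid (4, 4, 21): truth gives 0; bid 21 gives 10 > 0. Violating.
Others bid (4, 14, 4): truth gives 0; bid 16 gives 10 > 0. Violating.
Others bid (4, 16, 4): truth gives 0; bid 21 gives 10 > 0. Violating.
Others bid (4, 4, 4): truth gives 10; no alternative beats it.
Others bid (4, 4, 14): truth gives 10; no alternative beats it.
(Checking all 64 profiles: 6 have a profitable deviation, 58 do not.)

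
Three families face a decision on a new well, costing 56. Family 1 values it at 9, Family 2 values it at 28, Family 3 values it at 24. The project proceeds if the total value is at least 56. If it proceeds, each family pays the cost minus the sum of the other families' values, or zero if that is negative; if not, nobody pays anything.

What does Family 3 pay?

19

Total value 61 ≥ cost 56, so the project is built.
The other families' values sum to 37.
Cost minus that sum is 56 - 37 = 19.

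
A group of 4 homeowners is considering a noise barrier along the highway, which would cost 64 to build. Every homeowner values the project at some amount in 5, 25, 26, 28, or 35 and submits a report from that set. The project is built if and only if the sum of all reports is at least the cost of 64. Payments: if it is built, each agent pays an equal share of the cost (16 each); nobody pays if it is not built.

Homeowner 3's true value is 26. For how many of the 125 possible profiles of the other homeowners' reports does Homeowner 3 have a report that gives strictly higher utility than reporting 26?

Others report (5, 5, 25): truth gives 0; report 35 gives 10 > 0. Violating.
Others report (5, 5, 26): truth gives 0; report 28 gives 10 > 0. Violating.
Others report (5, 25, 5): truth gives 0; report 35 gives 10 > 0. Violating.
Others report (5, 26, 5): truth gives 0; report 28 gives 10 > 0. Violating.
Others report (5, 5, 5): truth gives 0; no alternative beats it.
Others report (5, 5, 28): truth gives 10; no alternative beats it.
(Checking all 125 profiles: 6 have a profitable deviation, 119 do not.)

6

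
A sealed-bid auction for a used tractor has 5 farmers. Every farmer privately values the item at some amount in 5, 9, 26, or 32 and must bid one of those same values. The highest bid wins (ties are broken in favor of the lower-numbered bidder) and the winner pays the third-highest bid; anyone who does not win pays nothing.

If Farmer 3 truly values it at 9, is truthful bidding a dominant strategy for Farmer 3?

No

Consider the case where Farmer 1 bids 5, Farmer 2 bids 5, Farmer 4 bids 5 and Farmer 5 bids 26.
Truthful bid 9: loses, pays 0, utility 0.
Bid 26 instead: wins, pays 5, utility 9 - 5 = 4.
Since 4 > 0, bidding 26 is strictly better here, so truthful bidding is not dominant.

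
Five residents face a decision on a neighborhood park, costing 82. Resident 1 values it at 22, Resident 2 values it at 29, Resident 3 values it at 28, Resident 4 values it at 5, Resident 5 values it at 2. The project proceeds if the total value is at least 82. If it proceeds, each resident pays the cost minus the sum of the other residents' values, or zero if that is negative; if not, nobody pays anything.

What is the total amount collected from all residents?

68

Total value 86 ≥ cost 82, so it is built.
Resident 1: others sum to 64; max(0, 82 - 64) = 18.
Resident 2: others sum to 57; max(0, 82 - 57) = 25.
Resident 3: others sum to 58; max(0, 82 - 58) = 24.
Resident 4: others sum to 81; max(0, 82 - 81) = 1.
Resident 5: others sum to 84; max(0, 82 - 84) = 0.
Total collected = 18 + 25 + 24 + 1 + 0 = 68.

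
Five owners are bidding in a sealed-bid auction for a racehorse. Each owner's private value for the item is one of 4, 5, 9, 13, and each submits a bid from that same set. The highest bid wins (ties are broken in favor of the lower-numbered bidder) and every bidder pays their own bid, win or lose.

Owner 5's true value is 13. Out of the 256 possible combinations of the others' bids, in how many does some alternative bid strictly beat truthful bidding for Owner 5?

191

Others bid (4, 4, 4, 4): truth gives 0; bid 5 gives 8 > 0. Violating.
Others bid (4, 4, 4, 5): truth gives 0; bid 9 gives 4 > 0. Violating.
Others bid (4, 4, 4, 13): truth gives -13; bid 4 gives -4 > -13. Violating.
Others bid (4, 4, 5, 4): truth gives 0; bid 9 gives 4 > 0. Violating.
Others bid (4, 4, 4, 9): truth gives 0; no alternative beats it.
Others bid (4, 4, 5, 9): truth gives 0; no alternative beats it.
(Checking all 256 profiles: 191 have a profitable deviation, 65 do not.)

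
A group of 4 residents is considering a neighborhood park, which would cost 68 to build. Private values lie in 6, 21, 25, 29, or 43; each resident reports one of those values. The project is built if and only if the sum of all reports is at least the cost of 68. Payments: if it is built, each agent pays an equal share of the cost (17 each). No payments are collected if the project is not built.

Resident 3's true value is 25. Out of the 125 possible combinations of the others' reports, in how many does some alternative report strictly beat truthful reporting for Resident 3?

9

Others report (6, 6, 21): truth gives 0; report 43 gives 8 > 0. Violating.
Others report (6, 6, 25): truth gives 0; report 43 gives 8 > 0. Violating.
Others report (6, 6, 29): truth gives 0; report 29 gives 8 > 0. Violating.
Others report (6, 21, 6): truth gives 0; report 43 gives 8 > 0. Violating.
Others report (6, 6, 6): truth gives 0; no alternative beats it.
Others report (6, 6, 43): truth gives 8; no alternative beats it.
(Checking all 125 profiles: 9 have a profitable deviation, 116 do not.)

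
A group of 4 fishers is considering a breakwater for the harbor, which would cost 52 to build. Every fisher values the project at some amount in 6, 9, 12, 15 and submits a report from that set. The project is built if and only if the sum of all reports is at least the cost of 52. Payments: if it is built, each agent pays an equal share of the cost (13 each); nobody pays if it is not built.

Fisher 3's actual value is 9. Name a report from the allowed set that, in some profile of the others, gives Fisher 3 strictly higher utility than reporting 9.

Suppose Fisher 1 reports 15, Fisher 2 reports 15 and Fisher 4 reports 15.
Report 9: project built, pays 13, utility 9 - 13 = -4.
Report 6: project not built, utility 0.
So reporting 6 beats truth here (0 > -4).

6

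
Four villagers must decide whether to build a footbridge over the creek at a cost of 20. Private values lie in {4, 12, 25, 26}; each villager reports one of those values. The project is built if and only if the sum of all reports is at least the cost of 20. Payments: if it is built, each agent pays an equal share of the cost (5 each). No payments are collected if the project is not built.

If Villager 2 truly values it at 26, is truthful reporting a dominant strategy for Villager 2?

Yes

Check each profile of the others' reports and compare truth against every alternative report.
Others report (4, 4, 4): truth gives 21, best alternative gives 21.
Others report (4, 4, 12): truth gives 21, best alternative gives 21.
Others report (4, 4, 25): truth gives 21, best alternative gives 21.
Others report (4, 4, 26): truth gives 21, best alternative gives 21.
Others report (4, 12, 4): truth gives 21, best alternative gives 21.
Others report (4, 12, 12): truth gives 21, best alternative gives 21.
(Remaining 58 profiles checked similarly; truth is weakly best in each.)
In every case the truthful report is at least as good as any alternative, so it is a dominant strategy.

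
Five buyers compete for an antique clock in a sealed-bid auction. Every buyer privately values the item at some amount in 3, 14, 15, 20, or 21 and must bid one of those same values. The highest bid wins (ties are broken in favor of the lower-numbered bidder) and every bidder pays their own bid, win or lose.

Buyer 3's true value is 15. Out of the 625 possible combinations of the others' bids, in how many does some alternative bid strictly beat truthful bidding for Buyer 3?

Others bid (3, 3, 3, 3): truth gives 0; bid 14 gives 1 > 0. Violating.
Others bid (3, 3, 3, 14): truth gives 0; bid 14 gives 1 > 0. Violating.
Others bid (3, 3, 3, 20): truth gives -15; bid 3 gives -3 > -15. Violating.
Others bid (3, 3, 3, 21): truth gives -15; bid 3 gives -3 > -15. Violating.
Others bid (3, 3, 3, 15): truth gives 0; no alternative beats it.
Others bid (3, 3, 14, 15): truth gives 0; no alternative beats it.
(Checking all 625 profiles: 593 have a profitable deviation, 32 do not.)

593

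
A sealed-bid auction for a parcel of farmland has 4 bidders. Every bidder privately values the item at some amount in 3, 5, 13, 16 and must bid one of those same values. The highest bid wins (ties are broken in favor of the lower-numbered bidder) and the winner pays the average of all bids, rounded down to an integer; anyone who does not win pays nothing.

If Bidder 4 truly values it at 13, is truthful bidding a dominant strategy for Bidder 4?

Consider the case where Bidder 1 bids 3, Bidder 2 bids 3 and Bidder 3 bids 3.
Truthful bid 13: wins, pays 5, utility 13 - 5 = 8.
Bid 5 instead: wins, pays 3, utility 13 - 3 = 10.
Since 10 > 8, bidding 5 is strictly better here, so truthful bidding is not dominant.

No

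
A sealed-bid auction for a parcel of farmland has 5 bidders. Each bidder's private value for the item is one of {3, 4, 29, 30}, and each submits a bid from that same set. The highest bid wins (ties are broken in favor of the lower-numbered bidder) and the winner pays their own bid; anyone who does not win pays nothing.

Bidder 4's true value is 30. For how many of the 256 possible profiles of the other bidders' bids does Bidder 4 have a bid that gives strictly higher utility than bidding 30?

24

Others bid (3, 3, 3, 3): truth gives 0; bid 4 gives 26 > 0. Violating.
Others bid (3, 3, 3, 4): truth gives 0; bid 4 gives 26 > 0. Violating.
Others bid (3, 3, 3, 29): truth gives 0; bid 29 gives 1 > 0. Violating.
Others bid (3, 3, 4, 3): truth gives 0; bid 29 gives 1 > 0. Violating.
Others bid (3, 3, 3, 30): truth gives 0; no alternative beats it.
Others bid (3, 3, 4, 30): truth gives 0; no alternative beats it.
(Checking all 256 profiles: 24 have a profitable deviation, 232 do not.)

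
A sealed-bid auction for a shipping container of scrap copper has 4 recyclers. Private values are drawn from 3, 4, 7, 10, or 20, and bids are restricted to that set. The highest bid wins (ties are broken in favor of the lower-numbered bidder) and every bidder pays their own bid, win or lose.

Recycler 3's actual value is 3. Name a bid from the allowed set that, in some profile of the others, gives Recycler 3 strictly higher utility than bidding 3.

Suppose Recycler 1 bids 3, Recycler 2 bids 3 and Recycler 4 bids 3.
Bid 3: loses but pays 3, utility -3.
Bid 4: wins, pays 4, utility 3 - 4 = -1.
So bidding 4 beats truth here (-1 > -3).

4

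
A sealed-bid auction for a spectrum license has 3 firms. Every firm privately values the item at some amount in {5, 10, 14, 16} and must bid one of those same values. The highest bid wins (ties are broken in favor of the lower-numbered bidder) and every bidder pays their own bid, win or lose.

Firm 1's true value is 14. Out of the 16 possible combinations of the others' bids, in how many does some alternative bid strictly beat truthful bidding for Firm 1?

11

Others bid (5, 5): truth gives 0; bid 5 gives 9 > 0. Violating.
Others bid (5, 10): truth gives 0; bid 10 gives 4 > 0. Violating.
Others bid (5, 16): truth gives -14; bid 16 gives -2 > -14. Violating.
Others bid (10, 5): truth gives 0; bid 10 gives 4 > 0. Violating.
Others bid (5, 14): truth gives 0; no alternative beats it.
Others bid (10, 14): truth gives 0; no alternative beats it.
(Checking all 16 profiles: 11 have a profitable deviation, 5 do not.)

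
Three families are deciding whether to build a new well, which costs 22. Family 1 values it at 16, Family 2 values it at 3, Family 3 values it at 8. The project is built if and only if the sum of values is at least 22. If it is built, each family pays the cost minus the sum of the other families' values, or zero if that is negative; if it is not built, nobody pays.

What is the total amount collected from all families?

Total value 27 ≥ cost 22, so it is built.
Family 1: others sum to 11; max(0, 22 - 11) = 11.
Family 2: others sum to 24; max(0, 22 - 24) = 0.
Family 3: others sum to 19; max(0, 22 - 19) = 3.
Total collected = 11 + 0 + 3 = 14.

14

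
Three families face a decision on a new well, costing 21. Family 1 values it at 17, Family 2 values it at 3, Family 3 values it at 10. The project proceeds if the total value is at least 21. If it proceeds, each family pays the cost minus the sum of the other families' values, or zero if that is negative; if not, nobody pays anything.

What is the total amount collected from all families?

9

Total value 30 ≥ cost 21, so it is built.
Family 1: others sum to 13; max(0, 21 - 13) = 8.
Family 2: others sum to 27; max(0, 21 - 27) = 0.
Family 3: others sum to 20; max(0, 21 - 20) = 1.
Total collected = 8 + 0 + 1 = 9.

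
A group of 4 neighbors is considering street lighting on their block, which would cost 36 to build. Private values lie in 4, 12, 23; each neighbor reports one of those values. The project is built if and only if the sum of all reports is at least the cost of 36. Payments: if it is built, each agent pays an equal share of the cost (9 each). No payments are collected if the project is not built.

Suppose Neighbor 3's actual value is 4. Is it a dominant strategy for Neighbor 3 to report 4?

Check each profile of the others' reports and compare truth against every alternative report.
Others report (4, 4, 23): truth gives 0, best alternative gives -5.
Others report (4, 12, 12): truth gives 0, best alternative gives -5.
Others report (4, 23, 4): truth gives 0, best alternative gives -5.
Others report (12, 4, 12): truth gives 0, best alternative gives -5.
Others report (12, 12, 4): truth gives 0, best alternative gives -5.
Others report (23, 4, 4): truth gives 0, best alternative gives -5.
(Remaining 21 profiles checked similarly; truth is weakly best in each.)
In every case the truthful report is at least as good as any alternative, so it is a dominant strategy.

Yes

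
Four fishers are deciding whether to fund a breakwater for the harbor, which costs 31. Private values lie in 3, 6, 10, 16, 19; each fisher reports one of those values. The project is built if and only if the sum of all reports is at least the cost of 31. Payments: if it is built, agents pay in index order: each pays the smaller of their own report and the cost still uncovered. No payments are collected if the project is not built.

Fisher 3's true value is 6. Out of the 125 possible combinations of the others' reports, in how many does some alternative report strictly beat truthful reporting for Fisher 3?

Others report (3, 6, 19): truth gives 0; report 3 gives 3 > 0. Violating.
Others report (3, 10, 16): truth gives 0; report 3 gives 3 > 0. Violating.
Others report (3, 10, 19): truth gives 0; report 3 gives 3 > 0. Violating.
Others report (3, 16, 10): truth gives 0; report 3 gives 3 > 0. Violating.
Others report (3, 3, 3): truth gives 0; no alternative beats it.
Others report (3, 3, 6): truth gives 0; no alternative beats it.
(Checking all 125 profiles: 57 have a profitable deviation, 68 do not.)

57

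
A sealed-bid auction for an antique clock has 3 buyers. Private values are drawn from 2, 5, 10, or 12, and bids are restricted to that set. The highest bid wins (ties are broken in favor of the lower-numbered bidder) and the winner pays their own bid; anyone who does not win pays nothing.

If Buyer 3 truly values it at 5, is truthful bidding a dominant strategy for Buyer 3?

Check each profile of the others' bids and compare truth against every alternative bid.
Others bid (2, 2): truth gives 0, best alternative gives 0.
Others bid (2, 5): truth gives 0, best alternative gives 0.
Others bid (2, 10): truth gives 0, best alternative gives 0.
Others bid (2, 12): truth gives 0, best alternative gives 0.
Others bid (5, 2): truth gives 0, best alternative gives 0.
Others bid (5, 5): truth gives 0, best alternative gives 0.
(Remaining 10 profiles checked similarly; truth is weakly best in each.)
In every case the truthful bid is at least as good as any alternative, so it is a dominant strategy.

Yes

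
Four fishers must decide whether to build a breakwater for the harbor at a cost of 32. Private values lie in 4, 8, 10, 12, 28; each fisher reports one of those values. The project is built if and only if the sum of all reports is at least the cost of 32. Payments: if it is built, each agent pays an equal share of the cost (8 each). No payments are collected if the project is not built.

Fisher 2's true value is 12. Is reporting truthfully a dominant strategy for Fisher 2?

No

Consider the case where Fisher 1 reports 4, Fisher 3 reports 4 and Fisher 4 reports 4.
Truthful report 12: project not built, utility 0.
Report 28 instead: project built, pays 8, utility 12 - 8 = 4.
Since 4 > 0, reporting 28 is strictly better here, so truthful reporting is not dominant.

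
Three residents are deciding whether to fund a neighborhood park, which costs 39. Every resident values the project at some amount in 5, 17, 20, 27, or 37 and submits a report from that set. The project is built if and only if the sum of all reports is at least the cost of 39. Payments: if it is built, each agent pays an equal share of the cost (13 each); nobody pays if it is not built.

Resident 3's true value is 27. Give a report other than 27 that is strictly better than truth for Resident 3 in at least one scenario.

37

Suppose Resident 1 reports 5 and Resident 2 reports 5.
Report 27: project not built, utility 0.
Report 37: project built, pays 13, utility 27 - 13 = 14.
So reporting 37 beats truth here (14 > 0).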